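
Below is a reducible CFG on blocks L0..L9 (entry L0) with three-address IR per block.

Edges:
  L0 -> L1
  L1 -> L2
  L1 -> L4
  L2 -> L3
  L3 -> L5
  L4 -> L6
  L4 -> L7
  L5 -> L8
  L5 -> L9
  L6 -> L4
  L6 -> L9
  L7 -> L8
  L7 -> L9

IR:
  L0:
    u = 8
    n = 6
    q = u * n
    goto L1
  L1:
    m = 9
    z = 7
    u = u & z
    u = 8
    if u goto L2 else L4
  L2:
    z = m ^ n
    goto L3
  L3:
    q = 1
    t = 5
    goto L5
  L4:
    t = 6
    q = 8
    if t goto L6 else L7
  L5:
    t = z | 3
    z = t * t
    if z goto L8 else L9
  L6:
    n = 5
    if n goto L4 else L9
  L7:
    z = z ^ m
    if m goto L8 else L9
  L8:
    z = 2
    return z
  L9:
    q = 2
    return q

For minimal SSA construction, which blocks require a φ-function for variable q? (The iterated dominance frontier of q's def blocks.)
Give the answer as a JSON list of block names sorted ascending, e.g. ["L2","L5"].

Answer: ["L4", "L8", "L9"]

Derivation:
idom tree: L1←L0 L2←L1 L3←L2 L4←L1 L5←L3 L6←L4 L7←L4 L8←L1 L9←L1
Dom∩ at merges:
  L4: preds {L1,L6}: {L0,L1} ∩ {L0,L1,L4,L6} = {L0,L1}; idom=L1
  L8: preds {L5,L7}: {L0,L1,L2,L3,L5} ∩ {L0,L1,L4,L7} = {L0,L1}; idom=L1
  L9: preds {L5,L6,L7}: {L0,L1,L2,L3,L5} ∩ {L0,L1,L4,L6} ∩ {L0,L1,L4,L7} = {L0,L1}; idom=L1

DF walk-up:
  L4←L1: walk · to L1
  L4←L6: walk L6→L4 to L1
  L8←L5: walk L5→L3→L2 to L1
  L8←L7: walk L7→L4 to L1
  L9←L5: walk L5→L3→L2 to L1
  L9←L6: walk L6→L4 to L1
  L9←L7: walk L7→L4 to L1
  L0: DF=∅
  L1: DF=∅
  L2: DF={L8,L9}
  L3: DF={L8,L9}
  L4: DF={L4,L8,L9}
  L5: DF={L8,L9}
  L6: DF={L4,L9}
  L7: DF={L8,L9}
  L8: DF=∅
  L9: DF=∅

φ for q: defs {L0,L3,L4,L9}
  DF⁺ = {L4,L8,L9}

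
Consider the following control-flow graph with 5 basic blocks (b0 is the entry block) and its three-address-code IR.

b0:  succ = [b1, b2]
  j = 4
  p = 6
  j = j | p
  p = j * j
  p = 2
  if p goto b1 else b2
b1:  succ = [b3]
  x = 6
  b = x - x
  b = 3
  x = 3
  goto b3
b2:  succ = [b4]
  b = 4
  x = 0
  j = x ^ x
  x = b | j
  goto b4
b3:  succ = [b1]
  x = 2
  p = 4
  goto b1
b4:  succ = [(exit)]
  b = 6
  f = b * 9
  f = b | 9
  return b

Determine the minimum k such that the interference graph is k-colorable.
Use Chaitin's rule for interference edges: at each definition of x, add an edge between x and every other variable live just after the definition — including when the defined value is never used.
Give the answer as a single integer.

Answer: 2

Derivation:
def/use:
  b0: def={j,p} ue=∅
  b1: def={b,x} ue=∅
  b2: def={b,j,x} ue=∅
  b3: def={p,x} ue=∅
  b4: def={b,f} ue=∅

Backward fixpoint:
  b0 li=∅ lo=∅
  b1 li=∅ lo=∅
  b2 li=∅ lo=∅
  b3 li=∅ lo=∅
  b4 li=∅ lo=∅

Interference:
  b — {f,j,x}
  f — {b}
  j — {b,p}
  p — {j}
  x — {b}

Colouring:
  lower bound: {b,f} mutually conflict ⇒ χ ≥ 2
  2-colouring: r0={b,p}  r1={f,j,x}
  χ = 2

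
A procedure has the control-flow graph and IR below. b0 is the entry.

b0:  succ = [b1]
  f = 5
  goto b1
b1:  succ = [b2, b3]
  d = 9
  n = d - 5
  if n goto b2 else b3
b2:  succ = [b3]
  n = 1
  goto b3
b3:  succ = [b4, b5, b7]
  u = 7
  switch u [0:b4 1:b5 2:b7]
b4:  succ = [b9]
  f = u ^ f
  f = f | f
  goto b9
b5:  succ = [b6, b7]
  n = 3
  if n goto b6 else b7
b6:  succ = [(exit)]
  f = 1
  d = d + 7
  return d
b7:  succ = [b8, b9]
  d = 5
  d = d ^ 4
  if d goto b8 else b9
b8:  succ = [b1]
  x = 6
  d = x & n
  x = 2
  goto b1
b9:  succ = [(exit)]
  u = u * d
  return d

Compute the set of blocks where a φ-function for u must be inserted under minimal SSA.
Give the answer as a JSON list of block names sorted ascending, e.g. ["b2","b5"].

Answer: ["b1"]

Derivation:
idom tree: b1←b0 b2←b1 b3←b1 b4←b3 b5←b3 b6←b5 b7←b3 b8←b7 b9←b3
Dom∩ at merges:
  b1: preds {b0,b8}: {b0} ∩ {b0,b1,b3,b7,b8} = {b0}; idom=b0
  b3: preds {b1,b2}: {b0,b1} ∩ {b0,b1,b2} = {b0,b1}; idom=b1
  b7: preds {b3,b5}: {b0,b1,b3} ∩ {b0,b1,b3,b5} = {b0,b1,b3}; idom=b3
  b9: preds {b4,b7}: {b0,b1,b3,b4} ∩ {b0,b1,b3,b7} = {b0,b1,b3}; idom=b3

Frontier:
  b1←b0: walk · to b0
  b1←b8: walk b8→b7→b3→b1 to b0
  b3←b1: walk · to b1
  b3←b2: walk b2 to b1
  b7←b3: walk · to b3
  b7←b5: walk b5 to b3
  b9←b4: walk b4 to b3
  b9←b7: walk b7 to b3
  b0: DF=∅
  b1: DF={b1}
  b2: DF={b3}
  b3: DF={b1}
  b4: DF={b9}
  b5: DF={b7}
  b6: DF=∅
  b7: DF={b1,b9}
  b8: DF={b1}
  b9: DF=∅

φ for u: defs {b3,b9}
  DF⁺ = {b1}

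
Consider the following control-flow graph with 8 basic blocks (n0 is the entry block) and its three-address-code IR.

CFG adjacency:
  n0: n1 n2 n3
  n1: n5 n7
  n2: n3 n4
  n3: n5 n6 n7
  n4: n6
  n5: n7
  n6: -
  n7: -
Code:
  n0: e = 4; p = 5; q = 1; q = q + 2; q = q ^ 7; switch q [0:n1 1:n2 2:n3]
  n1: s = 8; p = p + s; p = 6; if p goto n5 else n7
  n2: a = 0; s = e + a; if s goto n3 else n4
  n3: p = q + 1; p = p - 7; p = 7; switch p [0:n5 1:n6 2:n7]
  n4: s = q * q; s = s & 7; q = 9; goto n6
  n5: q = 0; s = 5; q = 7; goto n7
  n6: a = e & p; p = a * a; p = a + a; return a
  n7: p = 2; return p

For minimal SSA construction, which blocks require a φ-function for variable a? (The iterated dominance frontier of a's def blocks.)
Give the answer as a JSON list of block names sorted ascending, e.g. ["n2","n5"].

Answer: ["n3", "n5", "n6", "n7"]

Analysis:
idom tree: n1←n0 n2←n0 n3←n0 n4←n2 n5←n0 n6←n0 n7←n0
Dom at joins:
  n3: preds {n0,n2}: {n0} ∩ {n0,n2} = {n0}; idom=n0
  n5: preds {n1,n3}: {n0,n1} ∩ {n0,n3} = {n0}; idom=n0
  n6: preds {n3,n4}: {n0,n3} ∩ {n0,n2,n4} = {n0}; idom=n0
  n7: preds {n1,n3,n5}: {n0,n1} ∩ {n0,n3} ∩ {n0,n5} = {n0}; idom=n0

Frontier:
  n3←n0: walk · to n0
  n3←n2: walk n2 to n0
  n5←n1: walk n1 to n0
  n5←n3: walk n3 to n0
  n6←n3: walk n3 to n0
  n6←n4: walk n4→n2 to n0
  n7←n1: walk n1 to n0
  n7←n3: walk n3 to n0
  n7←n5: walk n5 to n0
  n0 → ∅
  n1 → {n5,n7}
  n2 → {n3,n6}
  n3 → {n5,n6,n7}
  n4 → {n6}
  n5 → {n7}
  n6 → ∅
  n7 → ∅

φ for a: defs {n2,n6}
  DF⁺ = {n3,n5,n6,n7}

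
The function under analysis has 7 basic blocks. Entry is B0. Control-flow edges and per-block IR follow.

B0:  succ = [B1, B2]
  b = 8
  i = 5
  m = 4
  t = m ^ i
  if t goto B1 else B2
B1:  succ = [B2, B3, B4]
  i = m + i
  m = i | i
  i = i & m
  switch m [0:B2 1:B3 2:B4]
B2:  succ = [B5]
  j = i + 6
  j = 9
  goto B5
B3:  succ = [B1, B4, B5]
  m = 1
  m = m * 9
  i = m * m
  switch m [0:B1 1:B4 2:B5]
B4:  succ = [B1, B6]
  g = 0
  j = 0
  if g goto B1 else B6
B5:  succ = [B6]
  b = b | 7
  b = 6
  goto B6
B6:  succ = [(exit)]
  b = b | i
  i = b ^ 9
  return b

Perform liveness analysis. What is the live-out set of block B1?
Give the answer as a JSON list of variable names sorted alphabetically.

Block summaries:
  B0 def {b,i,m,t} use ∅
  B1 def {i,m} use {i,m}
  B2 def {j} use {i}
  B3 def {i,m} use ∅
  B4 def {g,j} use ∅
  B5 def {b} use {b}
  B6 def {b,i} use {b,i}

Liveness:
  B0: in=∅ out={b,i,m}
  B1: in={b,i,m} out={b,i,m}
  B2: in={b,i} out={b,i}
  B3: in={b} out={b,i,m}
  B4: in={b,i,m} out={b,i,m}
  B5: in={b,i} out={b,i}
  B6: in={b,i} out=∅

live-out(B1) = ["b", "i", "m"]

Answer: ["b", "i", "m"]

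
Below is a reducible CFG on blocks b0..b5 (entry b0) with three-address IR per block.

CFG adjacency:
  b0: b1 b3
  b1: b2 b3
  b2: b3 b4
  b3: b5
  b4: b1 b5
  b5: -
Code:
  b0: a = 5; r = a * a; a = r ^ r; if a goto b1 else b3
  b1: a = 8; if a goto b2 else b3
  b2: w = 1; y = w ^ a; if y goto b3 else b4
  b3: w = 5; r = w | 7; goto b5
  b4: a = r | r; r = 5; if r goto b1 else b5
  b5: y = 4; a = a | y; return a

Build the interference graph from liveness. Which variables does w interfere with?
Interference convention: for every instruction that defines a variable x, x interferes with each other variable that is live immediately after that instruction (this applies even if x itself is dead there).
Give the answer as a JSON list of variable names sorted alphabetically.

def/use:
  b0 def {a,r} use ∅
  b1 def {a} use ∅
  b2 def {w,y} use {a}
  b3 def {r,w} use ∅
  b4 def {a,r} use {r}
  b5 def {a,y} use {a}

Liveness:
  b0: in=∅ out={a,r}
  b1: in={r} out={a,r}
  b2: in={a,r} out={a,r}
  b3: in={a} out={a}
  b4: in={r} out={a,r}
  b5: in={a} out=∅

Conflict graph:
  a — {r,w,y}
  r — {a,w,y}
  w — {a,r}
  y — {a,r}

N(w) = ["a", "r"]

Answer: ["a", "r"]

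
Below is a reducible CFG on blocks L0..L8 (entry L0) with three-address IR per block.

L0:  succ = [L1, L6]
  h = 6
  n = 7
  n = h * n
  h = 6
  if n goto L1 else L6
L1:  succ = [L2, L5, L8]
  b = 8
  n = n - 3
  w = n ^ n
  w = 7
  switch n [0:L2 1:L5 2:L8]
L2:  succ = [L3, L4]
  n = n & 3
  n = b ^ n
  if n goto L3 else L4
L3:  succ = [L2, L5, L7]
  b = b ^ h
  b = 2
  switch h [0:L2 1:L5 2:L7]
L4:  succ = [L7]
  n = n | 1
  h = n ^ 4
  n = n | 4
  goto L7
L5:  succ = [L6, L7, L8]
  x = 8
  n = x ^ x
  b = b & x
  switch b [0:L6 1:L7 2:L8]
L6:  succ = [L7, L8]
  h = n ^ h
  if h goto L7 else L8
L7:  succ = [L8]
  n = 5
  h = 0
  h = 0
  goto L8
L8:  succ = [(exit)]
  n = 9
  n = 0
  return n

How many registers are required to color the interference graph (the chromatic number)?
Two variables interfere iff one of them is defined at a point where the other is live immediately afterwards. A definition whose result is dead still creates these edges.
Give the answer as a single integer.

Block summaries:
  L0: def={h,n} ue=∅
  L1: def={b,n,w} ue={n}
  L2: def={n} ue={b,n}
  L3: def={b} ue={b,h}
  L4: def={h,n} ue={n}
  L5: def={b,n,x} ue={b}
  L6: def={h} ue={h,n}
  L7: def={h,n} ue=∅
  L8: def={n} ue=∅

Backward fixpoint:
  live L0: ∅→{h,n}
  live L1: {h,n}→{b,h,n}
  live L2: {b,h,n}→{b,h,n}
  live L3: {b,h,n}→{b,h,n}
  live L4: {n}→∅
  live L5: {b,h}→{h,n}
  live L6: {h,n}→∅
  live L7: ∅→∅
  live L8: ∅→∅

Interfere edges:
  b — {h,n,w,x}
  h — {b,n,w,x}
  n — {b,h,w,x}
  w — {b,h,n}
  x — {b,h,n}

Chromatic number:
  clique {b,h,n,w} ⇒ need ≥ 4
  assign b→r0 h→r1 n→r2 w→r3 x→r3 — no edge inside a register ⇒ χ ≤ 4
  χ = 4

Answer: 4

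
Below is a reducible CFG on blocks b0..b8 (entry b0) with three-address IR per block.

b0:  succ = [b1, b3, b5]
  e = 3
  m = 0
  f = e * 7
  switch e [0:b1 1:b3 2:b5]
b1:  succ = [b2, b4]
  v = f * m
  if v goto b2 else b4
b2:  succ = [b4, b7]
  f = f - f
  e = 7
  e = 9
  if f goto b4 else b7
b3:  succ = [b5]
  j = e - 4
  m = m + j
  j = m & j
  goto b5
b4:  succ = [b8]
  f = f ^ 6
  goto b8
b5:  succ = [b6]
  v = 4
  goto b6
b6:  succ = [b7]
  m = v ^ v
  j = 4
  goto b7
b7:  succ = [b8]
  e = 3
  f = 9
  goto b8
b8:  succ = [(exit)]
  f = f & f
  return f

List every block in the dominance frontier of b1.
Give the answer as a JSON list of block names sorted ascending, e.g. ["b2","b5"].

idom tree: b1←b0 b2←b1 b3←b0 b4←b1 b5←b0 b6←b5 b7←b0 b8←b0
Join-block Dom:
  b4: preds {b1,b2}: {b0,b1} ∩ {b0,b1,b2} = {b0,b1}; idom=b1
  b5: preds {b0,b3}: {b0} ∩ {b0,b3} = {b0}; idom=b0
  b7: preds {b2,b6}: {b0,b1,b2} ∩ {b0,b5,b6} = {b0}; idom=b0
  b8: preds {b4,b7}: {b0,b1,b4} ∩ {b0,b7} = {b0}; idom=b0

DF walk-up:
  b4←b1: walk · to b1
  b4←b2: walk b2 to b1
  b5←b0: walk · to b0
  b5←b3: walk b3 to b0
  b7←b2: walk b2→b1 to b0
  b7←b6: walk b6→b5 to b0
  b8←b4: walk b4→b1 to b0
  b8←b7: walk b7 to b0
  DF(b0)=∅
  DF(b1)={b7,b8}
  DF(b2)={b4,b7}
  DF(b3)={b5}
  DF(b4)={b8}
  DF(b5)={b7}
  DF(b6)={b7}
  DF(b7)={b8}
  DF(b8)=∅

DF(b1) = ["b7", "b8"]

Answer: ["b7", "b8"]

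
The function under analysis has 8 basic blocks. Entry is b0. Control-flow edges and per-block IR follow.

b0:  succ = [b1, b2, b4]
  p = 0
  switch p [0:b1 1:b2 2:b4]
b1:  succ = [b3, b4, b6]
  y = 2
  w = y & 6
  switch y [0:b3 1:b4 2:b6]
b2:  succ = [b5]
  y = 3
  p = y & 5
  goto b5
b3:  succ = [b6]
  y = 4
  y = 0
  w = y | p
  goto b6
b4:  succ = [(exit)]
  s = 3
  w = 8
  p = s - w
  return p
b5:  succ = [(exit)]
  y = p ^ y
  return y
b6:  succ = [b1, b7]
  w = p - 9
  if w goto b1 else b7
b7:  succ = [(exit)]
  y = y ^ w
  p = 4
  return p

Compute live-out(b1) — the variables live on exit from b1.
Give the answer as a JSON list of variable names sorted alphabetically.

def/use:
  b0 def {p} use ∅
  b1 def {w,y} use ∅
  b2 def {p,y} use ∅
  b3 def {w,y} use {p}
  b4 def {p,s,w} use ∅
  b5 def {y} use {p,y}
  b6 def {w} use {p}
  b7 def {p,y} use {w,y}

Live sets:
  b0 li=∅ lo={p}
  b1 li={p} lo={p,y}
  b2 li=∅ lo={p,y}
  b3 li={p} lo={p,y}
  b4 li=∅ lo=∅
  b5 li={p,y} lo=∅
  b6 li={p,y} lo={p,w,y}
  b7 li={w,y} lo=∅

live-out(b1) = ["p", "y"]

Answer: ["p", "y"]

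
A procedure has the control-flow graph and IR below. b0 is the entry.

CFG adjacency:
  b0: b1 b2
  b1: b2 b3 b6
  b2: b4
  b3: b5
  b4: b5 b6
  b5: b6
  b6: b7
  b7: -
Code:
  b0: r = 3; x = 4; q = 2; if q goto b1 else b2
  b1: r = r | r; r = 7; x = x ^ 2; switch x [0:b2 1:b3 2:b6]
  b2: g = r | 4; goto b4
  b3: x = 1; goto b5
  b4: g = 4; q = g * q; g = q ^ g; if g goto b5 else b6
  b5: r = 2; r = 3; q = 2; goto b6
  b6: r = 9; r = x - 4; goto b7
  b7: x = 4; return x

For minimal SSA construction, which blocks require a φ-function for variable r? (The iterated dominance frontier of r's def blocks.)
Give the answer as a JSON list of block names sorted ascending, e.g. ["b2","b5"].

idom tree: b1←b0 b2←b0 b3←b1 b4←b2 b5←b0 b6←b0 b7←b6
Dom at joins:
  b2: preds {b0,b1}: {b0} ∩ {b0,b1} = {b0}; idom=b0
  b5: preds {b3,b4}: {b0,b1,b3} ∩ {b0,b2,b4} = {b0}; idom=b0
  b6: preds {b1,b4,b5}: {b0,b1} ∩ {b0,b2,b4} ∩ {b0,b5} = {b0}; idom=b0

DF derivation:
  b2←b0: walk · to b0
  b2←b1: walk b1 to b0
  b5←b3: walk b3→b1 to b0
  b5←b4: walk b4→b2 to b0
  b6←b1: walk b1 to b0
  b6←b4: walk b4→b2 to b0
  b6←b5: walk b5 to b0
  b0 → ∅
  b1 → {b2,b5,b6}
  b2 → {b5,b6}
  b3 → {b5}
  b4 → {b5,b6}
  b5 → {b6}
  b6 → ∅
  b7 → ∅

φ for r: defs {b0,b1,b5,b6}
  DF⁺ = {b2,b5,b6}

Answer: ["b2", "b5", "b6"]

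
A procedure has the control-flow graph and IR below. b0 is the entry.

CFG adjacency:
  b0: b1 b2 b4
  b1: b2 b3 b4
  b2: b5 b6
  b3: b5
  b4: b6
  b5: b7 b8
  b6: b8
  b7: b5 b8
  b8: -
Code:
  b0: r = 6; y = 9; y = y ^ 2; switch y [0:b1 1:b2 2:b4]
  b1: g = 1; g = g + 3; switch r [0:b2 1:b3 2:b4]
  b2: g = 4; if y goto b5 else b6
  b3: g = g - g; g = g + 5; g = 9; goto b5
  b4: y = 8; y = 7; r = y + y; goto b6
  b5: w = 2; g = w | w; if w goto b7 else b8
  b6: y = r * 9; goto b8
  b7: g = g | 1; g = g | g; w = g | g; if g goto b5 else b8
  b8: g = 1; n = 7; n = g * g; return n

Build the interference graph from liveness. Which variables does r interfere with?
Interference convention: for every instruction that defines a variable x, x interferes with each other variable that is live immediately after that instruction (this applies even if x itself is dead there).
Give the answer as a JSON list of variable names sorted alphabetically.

Per-block:
  b0: {r,y} / ∅
  b1: {g} / {r}
  b2: {g} / {y}
  b3: {g} / {g}
  b4: {r,y} / ∅
  b5: {g,w} / ∅
  b6: {y} / {r}
  b7: {g,w} / {g}
  b8: {g,n} / ∅

Live sets:
  b0: in=∅ out={r,y}
  b1: in={r,y} out={g,r,y}
  b2: in={r,y} out={r}
  b3: in={g} out=∅
  b4: in=∅ out={r}
  b5: in=∅ out={g}
  b6: in={r} out=∅
  b7: in={g} out=∅
  b8: in=∅ out=∅

Interference:
  g — {n,r,w,y}
  n — {g}
  r — {g,y}
  w — {g}
  y — {g,r}

N(r) = ["g", "y"]

Answer: ["g", "y"]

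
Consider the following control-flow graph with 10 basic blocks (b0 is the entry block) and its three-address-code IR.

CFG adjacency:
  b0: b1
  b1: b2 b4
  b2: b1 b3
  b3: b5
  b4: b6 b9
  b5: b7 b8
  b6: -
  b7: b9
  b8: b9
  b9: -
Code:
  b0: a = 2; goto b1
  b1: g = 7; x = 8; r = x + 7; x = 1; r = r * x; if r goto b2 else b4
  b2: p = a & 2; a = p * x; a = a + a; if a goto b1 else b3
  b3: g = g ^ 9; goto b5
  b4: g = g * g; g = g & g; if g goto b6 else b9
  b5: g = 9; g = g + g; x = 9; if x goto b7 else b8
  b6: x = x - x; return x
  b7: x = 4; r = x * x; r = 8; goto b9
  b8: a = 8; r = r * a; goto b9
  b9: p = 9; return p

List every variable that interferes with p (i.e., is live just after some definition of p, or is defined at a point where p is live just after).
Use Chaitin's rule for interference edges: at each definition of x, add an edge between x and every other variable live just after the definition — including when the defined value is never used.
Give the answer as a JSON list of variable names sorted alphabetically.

Per-block:
  b0: def={a} ue=∅
  b1: def={g,r,x} ue=∅
  b2: def={a,p} ue={a,x}
  b3: def={g} ue={g}
  b4: def={g} ue={g}
  b5: def={g,x} ue=∅
  b6: def={x} ue={x}
  b7: def={r,x} ue=∅
  b8: def={a,r} ue={r}
  b9: def={p} ue=∅

Backward fixpoint:
  b0: in=∅ out={a}
  b1: in={a} out={a,g,r,x}
  b2: in={a,g,r,x} out={a,g,r}
  b3: in={g,r} out={r}
  b4: in={g,x} out={x}
  b5: in={r} out={r}
  b6: in={x} out=∅
  b7: in=∅ out=∅
  b8: in={r} out=∅
  b9: in=∅ out=∅

Interfere edges:
  a↔{g,r,x}
  g↔{a,p,r,x}
  p↔{g,r,x}
  r↔{a,g,p,x}
  x↔{a,g,p,r}

N(p) = ["g", "r", "x"]

Answer: ["g", "r", "x"]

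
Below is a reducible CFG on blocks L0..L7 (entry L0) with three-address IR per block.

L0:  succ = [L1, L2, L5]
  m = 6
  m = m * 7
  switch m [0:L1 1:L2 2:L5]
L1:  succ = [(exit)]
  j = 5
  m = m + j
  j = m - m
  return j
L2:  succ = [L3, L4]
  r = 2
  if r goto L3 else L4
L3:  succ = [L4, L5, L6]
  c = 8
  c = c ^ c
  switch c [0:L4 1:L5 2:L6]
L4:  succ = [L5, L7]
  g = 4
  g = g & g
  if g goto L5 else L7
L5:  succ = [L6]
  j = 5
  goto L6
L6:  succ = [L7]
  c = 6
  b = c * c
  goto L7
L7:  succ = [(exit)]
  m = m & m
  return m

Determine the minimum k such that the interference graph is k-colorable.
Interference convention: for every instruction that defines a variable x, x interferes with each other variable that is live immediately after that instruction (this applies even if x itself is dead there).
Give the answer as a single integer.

Block summaries:
  L0 def {m} use ∅
  L1 def {j,m} use {m}
  L2 def {r} use ∅
  L3 def {c} use ∅
  L4 def {g} use ∅
  L5 def {j} use ∅
  L6 def {b,c} use ∅
  L7 def {m} use {m}

Backward fixpoint:
  L0 li=∅ lo={m}
  L1 li={m} lo=∅
  L2 li={m} lo={m}
  L3 li={m} lo={m}
  L4 li={m} lo={m}
  L5 li={m} lo={m}
  L6 li={m} lo={m}
  L7 li={m} lo=∅

Conflict graph:
  b — {m}
  c — {m}
  g — {m}
  j — {m}
  m — {b,c,g,j,r}
  r — {m}

Chromatic number:
  {b,m} pairwise interfere (2-clique) ⇒ χ ≥ 2
  2-colouring: c0={m}  c1={b,c,g,j,r}
  χ = 2

Answer: 2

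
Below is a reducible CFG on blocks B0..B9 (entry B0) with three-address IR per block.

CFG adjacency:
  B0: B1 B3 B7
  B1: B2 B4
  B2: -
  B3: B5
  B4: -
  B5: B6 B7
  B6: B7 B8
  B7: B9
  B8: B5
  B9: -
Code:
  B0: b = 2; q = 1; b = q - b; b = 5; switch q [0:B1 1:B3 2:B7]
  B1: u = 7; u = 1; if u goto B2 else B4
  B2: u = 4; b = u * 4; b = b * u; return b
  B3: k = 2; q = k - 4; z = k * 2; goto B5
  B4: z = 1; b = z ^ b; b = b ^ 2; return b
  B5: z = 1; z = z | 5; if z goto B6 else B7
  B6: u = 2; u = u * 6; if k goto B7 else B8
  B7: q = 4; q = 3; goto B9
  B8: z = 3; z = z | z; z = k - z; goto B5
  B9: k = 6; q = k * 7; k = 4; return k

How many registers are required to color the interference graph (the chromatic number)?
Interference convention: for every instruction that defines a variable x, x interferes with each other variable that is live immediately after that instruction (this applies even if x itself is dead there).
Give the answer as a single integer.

Answer: 2

Analysis:
def/use:
  B0: {b,q} / ∅
  B1: {u} / ∅
  B2: {b,u} / ∅
  B3: {k,q,z} / ∅
  B4: {b,z} / {b}
  B5: {z} / ∅
  B6: {u} / {k}
  B7: {q} / ∅
  B8: {z} / {k}
  B9: {k,q} / ∅

Live sets:
  B0: in=∅ out={b}
  B1: in={b} out={b}
  B2: in=∅ out=∅
  B3: in=∅ out={k}
  B4: in={b} out=∅
  B5: in={k} out={k}
  B6: in={k} out={k}
  B7: in=∅ out=∅
  B8: in={k} out={k}
  B9: in=∅ out=∅

Interference:
  b: {q,u,z}
  k: {q,u,z}
  q: {b,k}
  u: {b,k}
  z: {b,k}

Registers:
  clique {b,q} ⇒ need ≥ 2
  2-colouring: c0={b,k}  c1={q,u,z}
  χ = 2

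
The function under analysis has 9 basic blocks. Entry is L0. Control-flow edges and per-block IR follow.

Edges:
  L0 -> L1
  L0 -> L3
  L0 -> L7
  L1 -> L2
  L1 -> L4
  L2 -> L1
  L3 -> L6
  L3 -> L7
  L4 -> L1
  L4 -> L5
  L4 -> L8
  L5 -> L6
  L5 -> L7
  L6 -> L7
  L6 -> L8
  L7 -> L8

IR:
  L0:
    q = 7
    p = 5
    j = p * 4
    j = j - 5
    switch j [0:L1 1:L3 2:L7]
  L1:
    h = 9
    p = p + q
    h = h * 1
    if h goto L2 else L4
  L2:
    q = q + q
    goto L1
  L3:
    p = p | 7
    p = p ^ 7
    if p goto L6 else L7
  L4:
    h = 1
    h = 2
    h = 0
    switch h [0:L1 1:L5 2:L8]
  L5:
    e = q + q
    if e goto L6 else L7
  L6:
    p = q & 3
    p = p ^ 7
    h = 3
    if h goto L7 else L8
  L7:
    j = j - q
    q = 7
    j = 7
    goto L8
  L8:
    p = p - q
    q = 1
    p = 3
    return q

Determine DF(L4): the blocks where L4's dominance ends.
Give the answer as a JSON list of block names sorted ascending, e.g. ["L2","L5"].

idom tree: L1←L0 L2←L1 L3←L0 L4←L1 L5←L4 L6←L0 L7←L0 L8←L0
Join-block Dom:
  L1: preds {L0,L2,L4}: {L0} ∩ {L0,L1,L2} ∩ {L0,L1,L4} = {L0}; idom=L0
  L6: preds {L3,L5}: {L0,L3} ∩ {L0,L1,L4,L5} = {L0}; idom=L0
  L7: preds {L0,L3,L5,L6}: {L0} ∩ {L0,L3} ∩ {L0,L1,L4,L5} ∩ {L0,L6} = {L0}; idom=L0
  L8: preds {L4,L6,L7}: {L0,L1,L4} ∩ {L0,L6} ∩ {L0,L7} = {L0}; idom=L0

DF derivation:
  L1←L0: walk · to L0
  L1←L2: walk L2→L1 to L0
  L1←L4: walk L4→L1 to L0
  L6←L3: walk L3 to L0
  L6←L5: walk L5→L4→L1 to L0
  L7←L0: walk · to L0
  L7←L3: walk L3 to L0
  L7←L5: walk L5→L4→L1 to L0
  L7←L6: walk L6 to L0
  L8←L4: walk L4→L1 to L0
  L8←L6: walk L6 to L0
  L8←L7: walk L7 to L0
  L0 → ∅
  L1 → {L1,L6,L7,L8}
  L2 → {L1}
  L3 → {L6,L7}
  L4 → {L1,L6,L7,L8}
  L5 → {L6,L7}
  L6 → {L7,L8}
  L7 → {L8}
  L8 → ∅

DF(L4) = ["L1", "L6", "L7", "L8"]

Answer: ["L1", "L6", "L7", "L8"]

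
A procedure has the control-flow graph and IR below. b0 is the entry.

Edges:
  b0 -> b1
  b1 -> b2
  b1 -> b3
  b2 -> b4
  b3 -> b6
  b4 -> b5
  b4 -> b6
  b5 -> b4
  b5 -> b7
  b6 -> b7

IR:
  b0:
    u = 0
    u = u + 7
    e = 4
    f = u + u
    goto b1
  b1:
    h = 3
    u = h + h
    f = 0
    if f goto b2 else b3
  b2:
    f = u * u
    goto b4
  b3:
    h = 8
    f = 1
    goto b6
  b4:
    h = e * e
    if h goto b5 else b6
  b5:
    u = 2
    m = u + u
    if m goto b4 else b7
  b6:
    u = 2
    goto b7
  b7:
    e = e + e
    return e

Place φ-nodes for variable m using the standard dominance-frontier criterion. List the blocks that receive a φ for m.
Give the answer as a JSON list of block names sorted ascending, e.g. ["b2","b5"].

idom tree: b1←b0 b2←b1 b3←b1 b4←b2 b5←b4 b6←b1 b7←b1
Dom at joins:
  b4: preds {b2,b5}: {b0,b1,b2} ∩ {b0,b1,b2,b4,b5} = {b0,b1,b2}; idom=b2
  b6: preds {b3,b4}: {b0,b1,b3} ∩ {b0,b1,b2,b4} = {b0,b1}; idom=b1
  b7: preds {b5,b6}: {b0,b1,b2,b4,b5} ∩ {b0,b1,b6} = {b0,b1}; idom=b1

Frontier:
  join b4 pred b2: · stop@b2
  join b4 pred b5: b5→b4 stop@b2
  join b6 pred b3: b3 stop@b1
  join b6 pred b4: b4→b2 stop@b1
  join b7 pred b5: b5→b4→b2 stop@b1
  join b7 pred b6: b6 stop@b1
  DF(b0)=∅
  DF(b1)=∅
  DF(b2)={b6,b7}
  DF(b3)={b6}
  DF(b4)={b4,b6,b7}
  DF(b5)={b4,b7}
  DF(b6)={b7}
  DF(b7)=∅

φ for m: defs {b5}
  DF⁺ = {b4,b6,b7}

Answer: ["b4", "b6", "b7"]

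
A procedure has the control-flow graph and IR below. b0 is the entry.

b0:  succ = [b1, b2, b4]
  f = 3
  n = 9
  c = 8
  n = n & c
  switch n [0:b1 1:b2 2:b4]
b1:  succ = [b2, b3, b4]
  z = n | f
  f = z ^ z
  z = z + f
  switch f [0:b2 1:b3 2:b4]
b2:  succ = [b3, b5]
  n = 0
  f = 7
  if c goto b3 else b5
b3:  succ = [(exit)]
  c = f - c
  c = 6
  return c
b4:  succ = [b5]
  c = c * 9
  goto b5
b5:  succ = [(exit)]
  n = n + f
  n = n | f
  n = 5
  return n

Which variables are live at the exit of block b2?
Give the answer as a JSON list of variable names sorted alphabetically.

Answer: ["c", "f", "n"]

Analysis:
Block summaries:
  b0: def={c,f,n} ue=∅
  b1: def={f,z} ue={f,n}
  b2: def={f,n} ue={c}
  b3: def={c} ue={c,f}
  b4: def={c} ue={c}
  b5: def={n} ue={f,n}

Backward fixpoint:
  b0 li=∅ lo={c,f,n}
  b1 li={c,f,n} lo={c,f,n}
  b2 li={c} lo={c,f,n}
  b3 li={c,f} lo=∅
  b4 li={c,f,n} lo={f,n}
  b5 li={f,n} lo=∅

live-out(b2) = ["c", "f", "n"]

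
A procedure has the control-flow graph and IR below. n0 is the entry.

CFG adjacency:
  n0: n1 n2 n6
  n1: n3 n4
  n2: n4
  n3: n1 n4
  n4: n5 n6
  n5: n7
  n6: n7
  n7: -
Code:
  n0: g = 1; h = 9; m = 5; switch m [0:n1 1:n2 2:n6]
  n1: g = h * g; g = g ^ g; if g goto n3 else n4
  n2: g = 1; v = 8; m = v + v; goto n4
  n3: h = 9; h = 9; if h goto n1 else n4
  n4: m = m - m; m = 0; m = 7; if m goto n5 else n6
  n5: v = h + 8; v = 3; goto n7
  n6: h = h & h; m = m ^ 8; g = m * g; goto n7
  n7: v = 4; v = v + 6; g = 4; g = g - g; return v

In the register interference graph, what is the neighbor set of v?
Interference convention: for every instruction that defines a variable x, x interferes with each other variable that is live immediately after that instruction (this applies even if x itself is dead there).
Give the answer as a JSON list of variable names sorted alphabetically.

Block summaries:
  n0 def {g,h,m} use ∅
  n1 def {g} use {g,h}
  n2 def {g,m,v} use ∅
  n3 def {h} use ∅
  n4 def {m} use {m}
  n5 def {v} use {h}
  n6 def {g,h,m} use {g,h,m}
  n7 def {g,v} use ∅

Liveness:
  n0: in=∅ out={g,h,m}
  n1: in={g,h,m} out={g,h,m}
  n2: in={h} out={g,h,m}
  n3: in={g,m} out={g,h,m}
  n4: in={g,h,m} out={g,h,m}
  n5: in={h} out=∅
  n6: in={g,h,m} out=∅
  n7: in=∅ out=∅

Interfere edges:
  g — {h,m,v}
  h — {g,m,v}
  m — {g,h}
  v — {g,h}

N(v) = ["g", "h"]

Answer: ["g", "h"]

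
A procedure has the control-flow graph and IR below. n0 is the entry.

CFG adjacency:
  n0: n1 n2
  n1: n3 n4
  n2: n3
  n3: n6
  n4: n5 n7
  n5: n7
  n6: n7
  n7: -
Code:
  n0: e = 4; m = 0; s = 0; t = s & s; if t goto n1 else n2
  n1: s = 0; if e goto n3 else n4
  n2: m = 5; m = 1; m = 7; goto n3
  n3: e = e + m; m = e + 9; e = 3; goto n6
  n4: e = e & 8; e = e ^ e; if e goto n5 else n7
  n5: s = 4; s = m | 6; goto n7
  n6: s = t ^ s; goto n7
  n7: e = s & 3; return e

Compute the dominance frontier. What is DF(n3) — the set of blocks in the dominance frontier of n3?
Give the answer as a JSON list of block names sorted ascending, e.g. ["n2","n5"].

idom tree: n1←n0 n2←n0 n3←n0 n4←n1 n5←n4 n6←n3 n7←n0
Join-block Dom:
  n3: preds {n1,n2}: {n0,n1} ∩ {n0,n2} = {n0}; idom=n0
  n7: preds {n4,n5,n6}: {n0,n1,n4} ∩ {n0,n1,n4,n5} ∩ {n0,n3,n6} = {n0}; idom=n0

DF derivation:
  n3←n1: walk n1 to n0
  n3←n2: walk n2 to n0
  n7←n4: walk n4→n1 to n0
  n7←n5: walk n5→n4→n1 to n0
  n7←n6: walk n6→n3 to n0
  DF(n0)=∅
  DF(n1)={n3,n7}
  DF(n2)={n3}
  DF(n3)={n7}
  DF(n4)={n7}
  DF(n5)={n7}
  DF(n6)={n7}
  DF(n7)=∅

DF(n3) = ["n7"]

Answer: ["n7"]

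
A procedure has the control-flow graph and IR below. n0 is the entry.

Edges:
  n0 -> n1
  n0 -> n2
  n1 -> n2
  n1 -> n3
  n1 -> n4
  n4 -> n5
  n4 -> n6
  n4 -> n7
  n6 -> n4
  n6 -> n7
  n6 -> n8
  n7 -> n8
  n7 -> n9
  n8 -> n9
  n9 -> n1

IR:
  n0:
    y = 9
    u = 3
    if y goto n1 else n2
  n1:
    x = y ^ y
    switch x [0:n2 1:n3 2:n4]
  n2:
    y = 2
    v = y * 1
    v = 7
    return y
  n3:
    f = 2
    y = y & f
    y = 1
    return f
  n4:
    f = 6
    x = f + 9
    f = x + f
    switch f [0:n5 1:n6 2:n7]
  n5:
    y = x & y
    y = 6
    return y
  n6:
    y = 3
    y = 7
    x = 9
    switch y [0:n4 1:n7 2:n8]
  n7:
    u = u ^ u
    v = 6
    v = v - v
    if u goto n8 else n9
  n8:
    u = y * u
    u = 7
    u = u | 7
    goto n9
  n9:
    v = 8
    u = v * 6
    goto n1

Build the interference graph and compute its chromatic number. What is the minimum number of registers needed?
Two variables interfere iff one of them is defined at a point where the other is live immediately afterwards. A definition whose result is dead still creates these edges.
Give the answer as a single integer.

Answer: 4

Analysis:
Per-block:
  n0 def {u,y} use ∅
  n1 def {x} use {y}
  n2 def {v,y} use ∅
  n3 def {f,y} use {y}
  n4 def {f,x} use ∅
  n5 def {y} use {x,y}
  n6 def {x,y} use ∅
  n7 def {u,v} use {u}
  n8 def {u} use {u,y}
  n9 def {u,v} use ∅

Backward fixpoint:
  live n0: ∅→{u,y}
  live n1: {u,y}→{u,y}
  live n2: ∅→∅
  live n3: {y}→∅
  live n4: {u,y}→{u,x,y}
  live n5: {x,y}→∅
  live n6: {u}→{u,y}
  live n7: {u,y}→{u,y}
  live n8: {u,y}→{y}
  live n9: {y}→{u,y}

Interference:
  f↔{u,x,y}
  u↔{f,v,x,y}
  v↔{u,y}
  x↔{f,u,y}
  y↔{f,u,v,x}

Colouring:
  lower bound: {f,u,x,y} mutually conflict ⇒ χ ≥ 4
  assign f→r2 u→r0 v→r2 x→r3 y→r1 — no edge inside a register ⇒ χ ≤ 4
  χ = 4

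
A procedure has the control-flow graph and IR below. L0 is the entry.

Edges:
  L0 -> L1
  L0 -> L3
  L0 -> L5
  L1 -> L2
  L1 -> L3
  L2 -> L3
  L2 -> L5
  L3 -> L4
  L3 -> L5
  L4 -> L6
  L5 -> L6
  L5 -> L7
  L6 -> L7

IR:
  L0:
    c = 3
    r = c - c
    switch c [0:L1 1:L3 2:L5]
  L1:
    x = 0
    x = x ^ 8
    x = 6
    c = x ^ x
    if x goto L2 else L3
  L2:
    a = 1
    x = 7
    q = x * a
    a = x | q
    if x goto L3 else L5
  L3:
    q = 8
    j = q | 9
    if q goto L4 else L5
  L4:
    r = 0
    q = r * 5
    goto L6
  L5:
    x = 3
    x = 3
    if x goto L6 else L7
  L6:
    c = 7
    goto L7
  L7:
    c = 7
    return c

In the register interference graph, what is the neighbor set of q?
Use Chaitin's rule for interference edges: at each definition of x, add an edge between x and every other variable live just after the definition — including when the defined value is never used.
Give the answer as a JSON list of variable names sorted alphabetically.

Block summaries:
  L0: {c,r} / ∅
  L1: {c,x} / ∅
  L2: {a,q,x} / ∅
  L3: {j,q} / ∅
  L4: {q,r} / ∅
  L5: {x} / ∅
  L6: {c} / ∅
  L7: {c} / ∅

Live sets:
  live L0: ∅→∅
  live L1: ∅→∅
  live L2: ∅→∅
  live L3: ∅→∅
  live L4: ∅→∅
  live L5: ∅→∅
  live L6: ∅→∅
  live L7: ∅→∅

Interference:
  a: {x}
  c: {r,x}
  j: {q}
  q: {j,x}
  r: {c}
  x: {a,c,q}

N(q) = ["j", "x"]

Answer: ["j", "x"]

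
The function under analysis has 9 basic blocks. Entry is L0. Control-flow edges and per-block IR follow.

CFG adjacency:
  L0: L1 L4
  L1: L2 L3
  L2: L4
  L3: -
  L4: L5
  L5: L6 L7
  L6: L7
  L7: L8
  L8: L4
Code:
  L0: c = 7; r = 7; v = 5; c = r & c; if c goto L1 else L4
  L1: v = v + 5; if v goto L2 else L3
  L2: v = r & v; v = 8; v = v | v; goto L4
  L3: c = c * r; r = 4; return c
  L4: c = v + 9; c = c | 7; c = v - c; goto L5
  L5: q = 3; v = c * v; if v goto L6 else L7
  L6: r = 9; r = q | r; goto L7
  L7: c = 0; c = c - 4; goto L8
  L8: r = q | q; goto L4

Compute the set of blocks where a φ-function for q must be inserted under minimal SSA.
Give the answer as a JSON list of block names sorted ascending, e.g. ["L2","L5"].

idom tree: L1←L0 L2←L1 L3←L1 L4←L0 L5←L4 L6←L5 L7←L5 L8←L7
Dom at joins:
  L4: preds {L0,L2,L8}: {L0} ∩ {L0,L1,L2} ∩ {L0,L4,L5,L7,L8} = {L0}; idom=L0
  L7: preds {L5,L6}: {L0,L4,L5} ∩ {L0,L4,L5,L6} = {L0,L4,L5}; idom=L5

DF walk-up:
  L4←L0: walk · to L0
  L4←L2: walk L2→L1 to L0
  L4←L8: walk L8→L7→L5→L4 to L0
  L7←L5: walk · to L5
  L7←L6: walk L6 to L5
  L0: DF=∅
  L1: DF={L4}
  L2: DF={L4}
  L3: DF=∅
  L4: DF={L4}
  L5: DF={L4}
  L6: DF={L7}
  L7: DF={L4}
  L8: DF={L4}

φ for q: defs {L5}
  DF⁺ = {L4}

Answer: ["L4"]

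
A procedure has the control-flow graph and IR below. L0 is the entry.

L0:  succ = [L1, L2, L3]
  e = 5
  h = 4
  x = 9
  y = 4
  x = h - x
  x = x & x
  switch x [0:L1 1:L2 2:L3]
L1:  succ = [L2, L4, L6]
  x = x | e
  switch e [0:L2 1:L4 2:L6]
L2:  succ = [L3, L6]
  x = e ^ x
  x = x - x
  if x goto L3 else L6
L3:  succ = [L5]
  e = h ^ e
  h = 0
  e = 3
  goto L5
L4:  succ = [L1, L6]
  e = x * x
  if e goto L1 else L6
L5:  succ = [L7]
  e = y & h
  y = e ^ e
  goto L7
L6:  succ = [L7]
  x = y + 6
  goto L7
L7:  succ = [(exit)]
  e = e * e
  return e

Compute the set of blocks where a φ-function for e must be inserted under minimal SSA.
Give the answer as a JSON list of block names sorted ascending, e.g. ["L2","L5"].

idom tree: L1←L0 L2←L0 L3←L0 L4←L1 L5←L3 L6←L0 L7←L0
Join-block Dom:
  L1: preds {L0,L4}: {L0} ∩ {L0,L1,L4} = {L0}; idom=L0
  L2: preds {L0,L1}: {L0} ∩ {L0,L1} = {L0}; idom=L0
  L3: preds {L0,L2}: {L0} ∩ {L0,L2} = {L0}; idom=L0
  L6: preds {L1,L2,L4}: {L0,L1} ∩ {L0,L2} ∩ {L0,L1,L4} = {L0}; idom=L0
  L7: preds {L5,L6}: {L0,L3,L5} ∩ {L0,L6} = {L0}; idom=L0

DF derivation:
  join L1 pred L0: · stop@L0
  join L1 pred L4: L4→L1 stop@L0
  join L2 pred L0: · stop@L0
  join L2 pred L1: L1 stop@L0
  join L3 pred L0: · stop@L0
  join L3 pred L2: L2 stop@L0
  join L6 pred L1: L1 stop@L0
  join L6 pred L2: L2 stop@L0
  join L6 pred L4: L4→L1 stop@L0
  join L7 pred L5: L5→L3 stop@L0
  join L7 pred L6: L6 stop@L0
  DF(L0)=∅
  DF(L1)={L1,L2,L6}
  DF(L2)={L3,L6}
  DF(L3)={L7}
  DF(L4)={L1,L6}
  DF(L5)={L7}
  DF(L6)={L7}
  DF(L7)=∅

φ for e: defs {L0,L3,L4,L5,L7}
  DF⁺ = {L1,L2,L3,L6,L7}

Answer: ["L1", "L2", "L3", "L6", "L7"]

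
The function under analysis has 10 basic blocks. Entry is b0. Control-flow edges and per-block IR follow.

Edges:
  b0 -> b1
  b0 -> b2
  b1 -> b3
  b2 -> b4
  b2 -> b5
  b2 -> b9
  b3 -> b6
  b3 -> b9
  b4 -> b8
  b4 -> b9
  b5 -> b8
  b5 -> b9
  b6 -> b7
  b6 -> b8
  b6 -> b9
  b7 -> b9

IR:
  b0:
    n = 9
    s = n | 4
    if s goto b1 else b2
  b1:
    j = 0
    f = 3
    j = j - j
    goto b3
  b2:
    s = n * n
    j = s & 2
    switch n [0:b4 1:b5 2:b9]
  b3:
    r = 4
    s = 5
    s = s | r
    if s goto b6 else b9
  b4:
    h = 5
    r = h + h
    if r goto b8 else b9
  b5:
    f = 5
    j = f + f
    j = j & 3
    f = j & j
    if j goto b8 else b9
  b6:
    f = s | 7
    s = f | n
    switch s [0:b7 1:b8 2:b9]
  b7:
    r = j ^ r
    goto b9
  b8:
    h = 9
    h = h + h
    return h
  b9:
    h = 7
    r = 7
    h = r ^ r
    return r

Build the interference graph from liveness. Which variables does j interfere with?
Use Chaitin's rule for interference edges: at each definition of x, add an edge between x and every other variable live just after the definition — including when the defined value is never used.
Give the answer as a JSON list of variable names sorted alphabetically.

Answer: ["f", "n", "r", "s"]

Analysis:
def/use:
  b0: {n,s} / ∅
  b1: {f,j} / ∅
  b2: {j,s} / {n}
  b3: {r,s} / ∅
  b4: {h,r} / ∅
  b5: {f,j} / ∅
  b6: {f,s} / {n,s}
  b7: {r} / {j,r}
  b8: {h} / ∅
  b9: {h,r} / ∅

Liveness:
  b0 li=∅ lo={n}
  b1 li={n} lo={j,n}
  b2 li={n} lo=∅
  b3 li={j,n} lo={j,n,r,s}
  b4 li=∅ lo=∅
  b5 li=∅ lo=∅
  b6 li={j,n,r,s} lo={j,r}
  b7 li={j,r} lo=∅
  b8 li=∅ lo=∅
  b9 li=∅ lo=∅

Interfere edges:
  f↔{j,n,r}
  h↔{r}
  j↔{f,n,r,s}
  n↔{f,j,r,s}
  r↔{f,h,j,n,s}
  s↔{j,n,r}

N(j) = ["f", "n", "r", "s"]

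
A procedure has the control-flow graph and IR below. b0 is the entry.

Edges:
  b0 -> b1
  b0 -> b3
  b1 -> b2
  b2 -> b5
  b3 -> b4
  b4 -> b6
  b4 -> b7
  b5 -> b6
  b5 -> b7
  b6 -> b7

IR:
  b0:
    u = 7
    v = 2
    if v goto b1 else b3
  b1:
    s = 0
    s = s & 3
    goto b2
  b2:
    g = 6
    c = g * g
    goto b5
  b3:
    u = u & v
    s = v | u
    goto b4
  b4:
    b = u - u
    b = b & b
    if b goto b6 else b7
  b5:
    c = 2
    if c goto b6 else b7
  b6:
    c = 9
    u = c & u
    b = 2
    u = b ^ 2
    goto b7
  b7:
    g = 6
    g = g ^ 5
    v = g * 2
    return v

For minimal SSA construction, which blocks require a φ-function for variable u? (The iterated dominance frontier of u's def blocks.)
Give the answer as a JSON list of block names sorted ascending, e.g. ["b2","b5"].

Answer: ["b6", "b7"]

Derivation:
idom tree: b1←b0 b2←b1 b3←b0 b4←b3 b5←b2 b6←b0 b7←b0
Dom at joins:
  b6: preds {b4,b5}: {b0,b3,b4} ∩ {b0,b1,b2,b5} = {b0}; idom=b0
  b7: preds {b4,b5,b6}: {b0,b3,b4} ∩ {b0,b1,b2,b5} ∩ {b0,b6} = {b0}; idom=b0

DF walk-up:
  join b6 pred b4: b4→b3 stop@b0
  join b6 pred b5: b5→b2→b1 stop@b0
  join b7 pred b4: b4→b3 stop@b0
  join b7 pred b5: b5→b2→b1 stop@b0
  join b7 pred b6: b6 stop@b0
  b0: DF=∅
  b1: DF={b6,b7}
  b2: DF={b6,b7}
  b3: DF={b6,b7}
  b4: DF={b6,b7}
  b5: DF={b6,b7}
  b6: DF={b7}
  b7: DF=∅

φ for u: defs {b0,b3,b6}
  DF⁺ = {b6,b7}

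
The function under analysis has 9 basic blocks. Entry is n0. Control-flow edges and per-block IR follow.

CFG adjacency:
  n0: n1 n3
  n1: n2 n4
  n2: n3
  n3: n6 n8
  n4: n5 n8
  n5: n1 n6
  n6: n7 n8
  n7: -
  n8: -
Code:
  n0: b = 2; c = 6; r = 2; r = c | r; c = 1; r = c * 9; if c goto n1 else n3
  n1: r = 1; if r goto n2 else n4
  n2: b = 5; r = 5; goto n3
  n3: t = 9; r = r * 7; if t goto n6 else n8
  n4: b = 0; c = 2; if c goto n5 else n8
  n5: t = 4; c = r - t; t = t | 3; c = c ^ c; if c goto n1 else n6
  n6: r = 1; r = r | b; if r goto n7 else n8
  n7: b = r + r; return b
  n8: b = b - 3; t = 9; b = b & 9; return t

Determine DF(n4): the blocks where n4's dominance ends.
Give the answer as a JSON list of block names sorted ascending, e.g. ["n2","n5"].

Answer: ["n1", "n6", "n8"]

Working:
idom tree: n1←n0 n2←n1 n3←n0 n4←n1 n5←n4 n6←n0 n7←n6 n8←n0
Dom∩ at merges:
  n1: preds {n0,n5}: {n0} ∩ {n0,n1,n4,n5} = {n0}; idom=n0
  n3: preds {n0,n2}: {n0} ∩ {n0,n1,n2} = {n0}; idom=n0
  n6: preds {n3,n5}: {n0,n3} ∩ {n0,n1,n4,n5} = {n0}; idom=n0
  n8: preds {n3,n4,n6}: {n0,n3} ∩ {n0,n1,n4} ∩ {n0,n6} = {n0}; idom=n0

Frontier:
  n1←n0: walk · to n0
  n1←n5: walk n5→n4→n1 to n0
  n3←n0: walk · to n0
  n3←n2: walk n2→n1 to n0
  n6←n3: walk n3 to n0
  n6←n5: walk n5→n4→n1 to n0
  n8←n3: walk n3 to n0
  n8←n4: walk n4→n1 to n0
  n8←n6: walk n6 to n0
  n0 → ∅
  n1 → {n1,n3,n6,n8}
  n2 → {n3}
  n3 → {n6,n8}
  n4 → {n1,n6,n8}
  n5 → {n1,n6}
  n6 → {n8}
  n7 → ∅
  n8 → ∅

DF(n4) = ["n1", "n6", "n8"]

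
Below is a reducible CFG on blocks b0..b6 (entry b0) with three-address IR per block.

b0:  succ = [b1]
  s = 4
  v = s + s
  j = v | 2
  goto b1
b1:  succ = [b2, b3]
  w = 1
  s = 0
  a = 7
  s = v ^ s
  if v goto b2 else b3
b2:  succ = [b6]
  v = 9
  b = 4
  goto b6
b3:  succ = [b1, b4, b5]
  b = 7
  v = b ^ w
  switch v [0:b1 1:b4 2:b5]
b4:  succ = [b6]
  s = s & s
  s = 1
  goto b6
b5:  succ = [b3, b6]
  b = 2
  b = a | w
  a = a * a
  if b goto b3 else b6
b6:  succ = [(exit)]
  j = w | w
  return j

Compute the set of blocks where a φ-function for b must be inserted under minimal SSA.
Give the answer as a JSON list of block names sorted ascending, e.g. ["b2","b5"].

idom tree: b1←b0 b2←b1 b3←b1 b4←b3 b5←b3 b6←b1
Dom∩ at merges:
  b1: preds {b0,b3}: {b0} ∩ {b0,b1,b3} = {b0}; idom=b0
  b3: preds {b1,b5}: {b0,b1} ∩ {b0,b1,b3,b5} = {b0,b1}; idom=b1
  b6: preds {b2,b4,b5}: {b0,b1,b2} ∩ {b0,b1,b3,b4} ∩ {b0,b1,b3,b5} = {b0,b1}; idom=b1

Frontier:
  b1←b0: walk · to b0
  b1←b3: walk b3→b1 to b0
  b3←b1: walk · to b1
  b3←b5: walk b5→b3 to b1
  b6←b2: walk b2 to b1
  b6←b4: walk b4→b3 to b1
  b6←b5: walk b5→b3 to b1
  DF(b0)=∅
  DF(b1)={b1}
  DF(b2)={b6}
  DF(b3)={b1,b3,b6}
  DF(b4)={b6}
  DF(b5)={b3,b6}
  DF(b6)=∅

φ for b: defs {b2,b3,b5}
  DF⁺ = {b1,b3,b6}

Answer: ["b1", "b3", "b6"]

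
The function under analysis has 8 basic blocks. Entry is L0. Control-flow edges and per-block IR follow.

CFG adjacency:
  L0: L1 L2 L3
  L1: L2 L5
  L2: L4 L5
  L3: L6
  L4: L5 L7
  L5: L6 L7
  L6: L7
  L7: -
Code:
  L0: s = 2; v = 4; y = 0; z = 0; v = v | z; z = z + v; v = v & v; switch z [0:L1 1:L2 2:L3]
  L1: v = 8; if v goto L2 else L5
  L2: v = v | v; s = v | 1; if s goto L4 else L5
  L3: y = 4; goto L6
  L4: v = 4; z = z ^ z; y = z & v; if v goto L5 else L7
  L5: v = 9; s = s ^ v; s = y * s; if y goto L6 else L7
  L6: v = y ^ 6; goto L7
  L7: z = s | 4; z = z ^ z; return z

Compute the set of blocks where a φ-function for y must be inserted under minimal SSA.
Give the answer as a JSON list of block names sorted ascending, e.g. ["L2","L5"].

idom tree: L1←L0 L2←L0 L3←L0 L4←L2 L5←L0 L6←L0 L7←L0
Dom at joins:
  L2: preds {L0,L1}: {L0} ∩ {L0,L1} = {L0}; idom=L0
  L5: preds {L1,L2,L4}: {L0,L1} ∩ {L0,L2} ∩ {L0,L2,L4} = {L0}; idom=L0
  L6: preds {L3,L5}: {L0,L3} ∩ {L0,L5} = {L0}; idom=L0
  L7: preds {L4,L5,L6}: {L0,L2,L4} ∩ {L0,L5} ∩ {L0,L6} = {L0}; idom=L0

Frontier:
  join L2 pred L0: · stop@L0
  join L2 pred L1: L1 stop@L0
  join L5 pred L1: L1 stop@L0
  join L5 pred L2: L2 stop@L0
  join L5 pred L4: L4→L2 stop@L0
  join L6 pred L3: L3 stop@L0
  join L6 pred L5: L5 stop@L0
  join L7 pred L4: L4→L2 stop@L0
  join L7 pred L5: L5 stop@L0
  join L7 pred L6: L6 stop@L0
  L0 → ∅
  L1 → {L2,L5}
  L2 → {L5,L7}
  L3 → {L6}
  L4 → {L5,L7}
  L5 → {L6,L7}
  L6 → {L7}
  L7 → ∅

φ for y: defs {L0,L3,L4}
  DF⁺ = {L5,L6,L7}

Answer: ["L5", "L6", "L7"]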